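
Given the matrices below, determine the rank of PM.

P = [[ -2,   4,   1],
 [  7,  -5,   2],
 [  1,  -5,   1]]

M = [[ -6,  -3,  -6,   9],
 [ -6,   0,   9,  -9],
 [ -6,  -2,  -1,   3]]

2

First compute PM:
[[-18,   4,  47, -51],
 [-24, -25, -89, 114],
 [ 18,  -5, -52,  57]]
Now row reduce the product.
R2 ← R2 − (4/3)·R1: [0, -91/3, -455/3, 182]
R3 ← R3 + R1: [0, -1, -5, 6]
R3 ← R3 − (3/91)·R2: [0, 0, 0, 0]
2 nonzero rows, so rank(PM) = 2.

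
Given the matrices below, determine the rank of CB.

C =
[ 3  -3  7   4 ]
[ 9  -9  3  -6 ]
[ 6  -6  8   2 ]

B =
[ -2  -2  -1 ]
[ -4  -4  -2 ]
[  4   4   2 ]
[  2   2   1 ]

1

First compute CB:
[[ 42,  42,  21],
 [ 18,  18,   9],
 [ 48,  48,  24]]
Now row reduce the product.
R2 ← R2 − (3/7)·R1: [0, 0, 0]
R3 ← R3 − (8/7)·R1: [0, 0, 0]
1 nonzero row, so rank(CB) = 1.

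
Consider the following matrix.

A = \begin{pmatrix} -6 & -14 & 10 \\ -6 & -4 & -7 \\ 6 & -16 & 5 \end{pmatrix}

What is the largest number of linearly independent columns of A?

Row reduce to echelon form.
R2 ← R2 − R1: [0, 10, -17]
R3 ← R3 + R1: [0, -30, 15]
R3 ← R3 + (3)·R2: [0, 0, -36]
Echelon form has 3 nonzero rows, so rank(A) = 3.
The rank gives the maximum number of linearly independent columns: 3.

3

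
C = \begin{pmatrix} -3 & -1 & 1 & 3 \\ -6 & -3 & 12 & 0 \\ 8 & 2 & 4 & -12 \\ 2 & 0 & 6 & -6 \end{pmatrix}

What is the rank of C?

2

Row reduce to echelon form.
R2 ← R2 − (2)·R1: [0, -1, 10, -6]
R3 ← R3 + (8/3)·R1: [0, -2/3, 20/3, -4]
R4 ← R4 + (2/3)·R1: [0, -2/3, 20/3, -4]
R3 ← R3 − (2/3)·R2: [0, 0, 0, 0]
R4 ← R4 − (2/3)·R2: [0, 0, 0, 0]
Echelon form has 2 nonzero rows, so rank(C) = 2.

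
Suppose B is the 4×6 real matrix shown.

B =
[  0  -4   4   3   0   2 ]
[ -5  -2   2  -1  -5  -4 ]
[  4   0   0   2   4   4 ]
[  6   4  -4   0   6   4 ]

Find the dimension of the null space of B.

4

Row reduce to echelon form.
Swap R1 ↔ R2
R3 ← R3 + (4/5)·R1: [0, -8/5, 8/5, 6/5, 0, 4/5]
R4 ← R4 + (6/5)·R1: [0, 8/5, -8/5, -6/5, 0, -4/5]
R3 ← R3 − (2/5)·R2: [0, 0, 0, 0, 0, 0]
R4 ← R4 + (2/5)·R2: [0, 0, 0, 0, 0, 0]
2 nonzero rows, so rank(B) = 2.
B has 6 columns; by rank–nullity, nullity = 6 − 2 = 4.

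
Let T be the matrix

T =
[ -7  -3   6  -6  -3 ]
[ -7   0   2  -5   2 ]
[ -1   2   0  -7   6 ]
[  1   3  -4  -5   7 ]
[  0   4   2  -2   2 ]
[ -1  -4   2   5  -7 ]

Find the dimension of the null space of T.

0

Row reduce to echelon form.
R2 ← R2 − R1: [0, 3, -4, 1, 5]
R3 ← R3 − (1/7)·R1: [0, 17/7, -6/7, -43/7, 45/7]
R4 ← R4 + (1/7)·R1: [0, 18/7, -22/7, -41/7, 46/7]
R6 ← R6 − (1/7)·R1: [0, -25/7, 8/7, 41/7, -46/7]
R3 ← R3 − (17/21)·R2: [0, 0, 50/21, -146/21, 50/21]
R4 ← R4 − (6/7)·R2: [0, 0, 2/7, -47/7, 16/7]
R5 ← R5 − (4/3)·R2: [0, 0, 22/3, -10/3, -14/3]
R6 ← R6 + (25/21)·R2: [0, 0, -76/21, 148/21, -13/21]
R4 ← R4 − (3/25)·R3: [0, 0, 0, -147/25, 2]
R5 ← R5 − (77/25)·R3: [0, 0, 0, 452/25, -12]
R6 ← R6 + (38/25)·R3: [0, 0, 0, -88/25, 3]
R5 ← R5 + (452/147)·R4: [0, 0, 0, 0, -860/147]
R6 ← R6 − (88/147)·R4: [0, 0, 0, 0, 265/147]
R6 ← R6 + (53/172)·R5: [0, 0, 0, 0, 0]
5 nonzero rows, so rank(T) = 5.
T has 5 columns; by rank–nullity, nullity = 5 − 5 = 0.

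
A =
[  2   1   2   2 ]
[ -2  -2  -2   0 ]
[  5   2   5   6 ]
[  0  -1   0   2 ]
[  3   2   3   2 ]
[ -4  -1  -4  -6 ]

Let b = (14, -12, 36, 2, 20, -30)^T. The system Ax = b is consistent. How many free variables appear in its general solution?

2

Row reduce the augmented matrix [A | b].
R2 ← R2 + R1: [0, -1, 0, 2, 2]
R3 ← R3 − (5/2)·R1: [0, -1/2, 0, 1, 1]
R5 ← R5 − (3/2)·R1: [0, 1/2, 0, -1, -1]
R6 ← R6 + (2)·R1: [0, 1, 0, -2, -2]
R3 ← R3 − (1/2)·R2: [0, 0, 0, 0, 0]
R4 ← R4 − R2: [0, 0, 0, 0, 0]
R5 ← R5 + (1/2)·R2: [0, 0, 0, 0, 0]
R6 ← R6 + R2: [0, 0, 0, 0, 0]
The echelon form has 2 nonzero rows, and every pivot lies in the first 4 columns, so rank(A) = rank([A|b]) = 2.
The system is consistent.
Free variables = (unknowns) − (rank) = 4 − 2 = 2.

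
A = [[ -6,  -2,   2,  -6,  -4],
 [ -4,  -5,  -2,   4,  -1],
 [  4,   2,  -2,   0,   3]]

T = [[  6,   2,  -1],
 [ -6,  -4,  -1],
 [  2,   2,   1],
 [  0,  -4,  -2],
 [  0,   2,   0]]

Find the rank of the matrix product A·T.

3

First compute AT:
[[-20,  16,  22],
 [  2, -10,  -1],
 [  8,   2,  -8]]
Now row reduce the product.
R2 ← R2 + (1/10)·R1: [0, -42/5, 6/5]
R3 ← R3 + (2/5)·R1: [0, 42/5, 4/5]
R3 ← R3 + R2: [0, 0, 2]
3 nonzero rows, so rank(AT) = 3.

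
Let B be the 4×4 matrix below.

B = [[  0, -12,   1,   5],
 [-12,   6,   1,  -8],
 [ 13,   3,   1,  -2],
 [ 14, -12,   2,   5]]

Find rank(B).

3

Row reduce to echelon form.
Swap R1 ↔ R2
R3 ← R3 + (13/12)·R1: [0, 19/2, 25/12, -32/3]
R4 ← R4 + (7/6)·R1: [0, -5, 19/6, -13/3]
R3 ← R3 + (19/24)·R2: [0, 0, 23/8, -161/24]
R4 ← R4 − (5/12)·R2: [0, 0, 11/4, -77/12]
R4 ← R4 − (22/23)·R3: [0, 0, 0, 0]
Echelon form has 3 nonzero rows, so rank(B) = 3.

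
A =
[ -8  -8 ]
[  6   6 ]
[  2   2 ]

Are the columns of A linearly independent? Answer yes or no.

Row reduce A to echelon form.
R2 ← R2 + (3/4)·R1: [0, 0]
R3 ← R3 + (1/4)·R1: [0, 0]
1 pivot among 2 columns.
Only 1 < 2 pivot columns, so the columns are linearly dependent.

no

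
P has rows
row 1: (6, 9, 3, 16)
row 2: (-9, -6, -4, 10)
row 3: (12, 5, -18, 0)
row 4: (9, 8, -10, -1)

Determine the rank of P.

4

Row reduce to echelon form.
R2 ← R2 + (3/2)·R1: [0, 15/2, 1/2, 34]
R3 ← R3 − (2)·R1: [0, -13, -24, -32]
R4 ← R4 − (3/2)·R1: [0, -11/2, -29/2, -25]
R3 ← R3 + (26/15)·R2: [0, 0, -347/15, 404/15]
R4 ← R4 + (11/15)·R2: [0, 0, -212/15, -1/15]
R4 ← R4 − (212/347)·R3: [0, 0, 0, -5733/347]
Echelon form has 4 nonzero rows, so rank(P) = 4.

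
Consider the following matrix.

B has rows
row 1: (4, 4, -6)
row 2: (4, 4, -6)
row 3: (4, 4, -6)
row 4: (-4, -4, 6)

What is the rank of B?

1

Row reduce to echelon form.
R2 ← R2 − R1: [0, 0, 0]
R3 ← R3 − R1: [0, 0, 0]
R4 ← R4 + R1: [0, 0, 0]
Echelon form has 1 nonzero row, so rank(B) = 1.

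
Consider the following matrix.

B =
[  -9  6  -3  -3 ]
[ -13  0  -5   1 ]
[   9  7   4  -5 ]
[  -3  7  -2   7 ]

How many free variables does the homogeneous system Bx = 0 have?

Row reduce to echelon form.
R2 ← R2 − (13/9)·R1: [0, -26/3, -2/3, 16/3]
R3 ← R3 + R1: [0, 13, 1, -8]
R4 ← R4 − (1/3)·R1: [0, 5, -1, 8]
R3 ← R3 + (3/2)·R2: [0, 0, 0, 0]
R4 ← R4 + (15/26)·R2: [0, 0, -18/13, 144/13]
Swap R3 ↔ R4
3 nonzero rows, so rank(B) = 3.
B has 4 columns; by rank–nullity, nullity = 4 − 3 = 1.

1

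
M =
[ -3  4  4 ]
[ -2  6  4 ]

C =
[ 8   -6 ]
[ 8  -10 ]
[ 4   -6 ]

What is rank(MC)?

First compute MC:
[[ 24, -46],
 [ 48, -72]]
Now row reduce the product.
R2 ← R2 − (2)·R1: [0, 20]
2 nonzero rows, so rank(MC) = 2.

2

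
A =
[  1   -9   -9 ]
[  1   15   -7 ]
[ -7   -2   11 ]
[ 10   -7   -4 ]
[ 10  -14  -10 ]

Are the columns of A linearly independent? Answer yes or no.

Row reduce A to echelon form.
R2 ← R2 − R1: [0, 24, 2]
R3 ← R3 + (7)·R1: [0, -65, -52]
R4 ← R4 − (10)·R1: [0, 83, 86]
R5 ← R5 − (10)·R1: [0, 76, 80]
R3 ← R3 + (65/24)·R2: [0, 0, -559/12]
R4 ← R4 − (83/24)·R2: [0, 0, 949/12]
R5 ← R5 − (19/6)·R2: [0, 0, 221/3]
R4 ← R4 + (73/43)·R3: [0, 0, 0]
R5 ← R5 + (68/43)·R3: [0, 0, 0]
3 pivots among 3 columns.
Every column is a pivot column, so the columns are linearly independent.

yes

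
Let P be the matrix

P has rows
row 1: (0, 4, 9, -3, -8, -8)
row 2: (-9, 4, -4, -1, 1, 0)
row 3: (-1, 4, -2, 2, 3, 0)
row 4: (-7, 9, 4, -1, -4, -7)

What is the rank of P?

4

Row reduce to echelon form.
Swap R1 ↔ R2
R3 ← R3 − (1/9)·R1: [0, 32/9, -14/9, 19/9, 26/9, 0]
R4 ← R4 − (7/9)·R1: [0, 53/9, 64/9, -2/9, -43/9, -7]
R3 ← R3 − (8/9)·R2: [0, 0, -86/9, 43/9, 10, 64/9]
R4 ← R4 − (53/36)·R2: [0, 0, -221/36, 151/36, 7, 43/9]
R4 ← R4 − (221/344)·R3: [0, 0, 0, 9/8, 99/172, 9/43]
Echelon form has 4 nonzero rows, so rank(P) = 4.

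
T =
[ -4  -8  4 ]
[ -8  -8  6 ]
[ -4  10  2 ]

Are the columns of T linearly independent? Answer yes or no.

Row reduce T to echelon form.
R2 ← R2 − (2)·R1: [0, 8, -2]
R3 ← R3 − R1: [0, 18, -2]
R3 ← R3 − (9/4)·R2: [0, 0, 5/2]
3 pivots among 3 columns.
Every column is a pivot column, so the columns are linearly independent.

yes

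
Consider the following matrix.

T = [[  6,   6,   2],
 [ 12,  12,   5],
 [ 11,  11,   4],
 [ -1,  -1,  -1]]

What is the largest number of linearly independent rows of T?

Row reduce to echelon form.
R2 ← R2 − (2)·R1: [0, 0, 1]
R3 ← R3 − (11/6)·R1: [0, 0, 1/3]
R4 ← R4 + (1/6)·R1: [0, 0, -2/3]
R3 ← R3 − (1/3)·R2: [0, 0, 0]
R4 ← R4 + (2/3)·R2: [0, 0, 0]
Echelon form has 2 nonzero rows, so rank(T) = 2.
The rank gives the maximum number of linearly independent rows: 2.

2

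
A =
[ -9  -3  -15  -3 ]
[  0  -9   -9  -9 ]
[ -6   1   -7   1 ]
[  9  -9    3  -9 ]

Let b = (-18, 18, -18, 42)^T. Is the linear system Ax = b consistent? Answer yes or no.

yes

Row reduce the augmented matrix [A | b].
R3 ← R3 − (2/3)·R1: [0, 3, 3, 3, -6]
R4 ← R4 + R1: [0, -12, -12, -12, 24]
R3 ← R3 + (1/3)·R2: [0, 0, 0, 0, 0]
R4 ← R4 − (4/3)·R2: [0, 0, 0, 0, 0]
The echelon form has 2 nonzero rows, and every pivot lies in the first 4 columns, so rank(A) = rank([A|b]) = 2.
The system is consistent.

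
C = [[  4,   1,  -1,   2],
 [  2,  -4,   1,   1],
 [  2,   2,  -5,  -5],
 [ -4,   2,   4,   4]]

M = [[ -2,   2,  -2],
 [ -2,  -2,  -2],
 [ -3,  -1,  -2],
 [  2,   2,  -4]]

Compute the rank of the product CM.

3

First compute CM:
[[ -3,  11, -16],
 [  3,  13,  -2],
 [ -3,  -5,  22],
 [  0,  -8, -20]]
Now row reduce the product.
R2 ← R2 + R1: [0, 24, -18]
R3 ← R3 − R1: [0, -16, 38]
R3 ← R3 + (2/3)·R2: [0, 0, 26]
R4 ← R4 + (1/3)·R2: [0, 0, -26]
R4 ← R4 + R3: [0, 0, 0]
3 nonzero rows, so rank(CM) = 3.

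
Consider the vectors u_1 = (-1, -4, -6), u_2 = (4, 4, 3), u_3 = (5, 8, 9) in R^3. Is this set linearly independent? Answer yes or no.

no

Form the matrix with these vectors as rows and row reduce.
R2 ← R2 + (4)·R1: [0, -12, -21]
R3 ← R3 + (5)·R1: [0, -12, -21]
R3 ← R3 − R2: [0, 0, 0]
2 nonzero rows, so the 3 vectors span a space of dimension 2.
Since 2 < 3, the vectors are linearly dependent.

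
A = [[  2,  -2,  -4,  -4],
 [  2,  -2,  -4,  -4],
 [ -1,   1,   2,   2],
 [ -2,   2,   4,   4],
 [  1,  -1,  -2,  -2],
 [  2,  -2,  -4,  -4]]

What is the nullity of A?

3

Row reduce to echelon form.
R2 ← R2 − R1: [0, 0, 0, 0]
R3 ← R3 + (1/2)·R1: [0, 0, 0, 0]
R4 ← R4 + R1: [0, 0, 0, 0]
R5 ← R5 − (1/2)·R1: [0, 0, 0, 0]
R6 ← R6 − R1: [0, 0, 0, 0]
1 nonzero row, so rank(A) = 1.
A has 4 columns; by rank–nullity, nullity = 4 − 1 = 3.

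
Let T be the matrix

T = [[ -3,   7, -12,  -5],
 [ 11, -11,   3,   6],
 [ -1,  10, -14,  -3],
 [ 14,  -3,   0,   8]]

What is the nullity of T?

0

Row reduce to echelon form.
R2 ← R2 + (11/3)·R1: [0, 44/3, -41, -37/3]
R3 ← R3 − (1/3)·R1: [0, 23/3, -10, -4/3]
R4 ← R4 + (14/3)·R1: [0, 89/3, -56, -46/3]
R3 ← R3 − (23/44)·R2: [0, 0, 503/44, 225/44]
R4 ← R4 − (89/44)·R2: [0, 0, 1185/44, 423/44]
R4 ← R4 − (1185/503)·R3: [0, 0, 0, -1224/503]
4 nonzero rows, so rank(T) = 4.
T has 4 columns; by rank–nullity, nullity = 4 − 4 = 0.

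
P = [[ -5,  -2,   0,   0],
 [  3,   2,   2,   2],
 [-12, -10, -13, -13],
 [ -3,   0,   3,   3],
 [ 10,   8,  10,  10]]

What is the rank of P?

2

Row reduce to echelon form.
R2 ← R2 + (3/5)·R1: [0, 4/5, 2, 2]
R3 ← R3 − (12/5)·R1: [0, -26/5, -13, -13]
R4 ← R4 − (3/5)·R1: [0, 6/5, 3, 3]
R5 ← R5 + (2)·R1: [0, 4, 10, 10]
R3 ← R3 + (13/2)·R2: [0, 0, 0, 0]
R4 ← R4 − (3/2)·R2: [0, 0, 0, 0]
R5 ← R5 − (5)·R2: [0, 0, 0, 0]
Echelon form has 2 nonzero rows, so rank(P) = 2.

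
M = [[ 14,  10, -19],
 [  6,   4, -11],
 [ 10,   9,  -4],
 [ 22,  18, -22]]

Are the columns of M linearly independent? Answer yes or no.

Row reduce M to echelon form.
R2 ← R2 − (3/7)·R1: [0, -2/7, -20/7]
R3 ← R3 − (5/7)·R1: [0, 13/7, 67/7]
R4 ← R4 − (11/7)·R1: [0, 16/7, 55/7]
R3 ← R3 + (13/2)·R2: [0, 0, -9]
R4 ← R4 + (8)·R2: [0, 0, -15]
R4 ← R4 − (5/3)·R3: [0, 0, 0]
3 pivots among 3 columns.
Every column is a pivot column, so the columns are linearly independent.

yes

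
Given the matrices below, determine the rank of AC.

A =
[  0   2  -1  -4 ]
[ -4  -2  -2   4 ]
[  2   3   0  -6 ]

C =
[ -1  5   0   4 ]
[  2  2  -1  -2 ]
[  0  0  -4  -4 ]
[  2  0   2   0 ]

First compute AC:
[[ -4,   4,  -6,   0],
 [  8, -24,  18,  -4],
 [ -8,  16, -15,   2]]
Now row reduce the product.
R2 ← R2 + (2)·R1: [0, -16, 6, -4]
R3 ← R3 − (2)·R1: [0, 8, -3, 2]
R3 ← R3 + (1/2)·R2: [0, 0, 0, 0]
2 nonzero rows, so rank(AC) = 2.

2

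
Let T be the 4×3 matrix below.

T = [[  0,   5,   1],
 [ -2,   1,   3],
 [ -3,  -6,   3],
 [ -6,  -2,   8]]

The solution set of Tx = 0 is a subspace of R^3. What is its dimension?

1

Row reduce to echelon form.
Swap R1 ↔ R2
R3 ← R3 − (3/2)·R1: [0, -15/2, -3/2]
R4 ← R4 − (3)·R1: [0, -5, -1]
R3 ← R3 + (3/2)·R2: [0, 0, 0]
R4 ← R4 + R2: [0, 0, 0]
2 nonzero rows, so rank(T) = 2.
T has 3 columns; by rank–nullity, nullity = 3 − 2 = 1.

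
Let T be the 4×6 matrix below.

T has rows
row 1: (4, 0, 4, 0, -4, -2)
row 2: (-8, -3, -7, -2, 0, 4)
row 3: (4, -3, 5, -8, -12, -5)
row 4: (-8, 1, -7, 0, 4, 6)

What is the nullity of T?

Row reduce to echelon form.
R2 ← R2 + (2)·R1: [0, -3, 1, -2, -8, 0]
R3 ← R3 − R1: [0, -3, 1, -8, -8, -3]
R4 ← R4 + (2)·R1: [0, 1, 1, 0, -4, 2]
R3 ← R3 − R2: [0, 0, 0, -6, 0, -3]
R4 ← R4 + (1/3)·R2: [0, 0, 4/3, -2/3, -20/3, 2]
Swap R3 ↔ R4
4 nonzero rows, so rank(T) = 4.
T has 6 columns; by rank–nullity, nullity = 6 − 4 = 2.

2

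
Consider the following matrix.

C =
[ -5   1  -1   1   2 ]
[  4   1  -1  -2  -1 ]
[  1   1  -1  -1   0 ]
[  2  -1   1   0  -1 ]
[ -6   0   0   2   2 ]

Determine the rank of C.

Row reduce to echelon form.
R2 ← R2 + (4/5)·R1: [0, 9/5, -9/5, -6/5, 3/5]
R3 ← R3 + (1/5)·R1: [0, 6/5, -6/5, -4/5, 2/5]
R4 ← R4 + (2/5)·R1: [0, -3/5, 3/5, 2/5, -1/5]
R5 ← R5 − (6/5)·R1: [0, -6/5, 6/5, 4/5, -2/5]
R3 ← R3 − (2/3)·R2: [0, 0, 0, 0, 0]
R4 ← R4 + (1/3)·R2: [0, 0, 0, 0, 0]
R5 ← R5 + (2/3)·R2: [0, 0, 0, 0, 0]
Echelon form has 2 nonzero rows, so rank(C) = 2.

2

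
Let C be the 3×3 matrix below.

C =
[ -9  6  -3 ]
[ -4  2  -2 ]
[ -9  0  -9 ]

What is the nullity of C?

1

Row reduce to echelon form.
R2 ← R2 − (4/9)·R1: [0, -2/3, -2/3]
R3 ← R3 − R1: [0, -6, -6]
R3 ← R3 − (9)·R2: [0, 0, 0]
2 nonzero rows, so rank(C) = 2.
C has 3 columns; by rank–nullity, nullity = 3 − 2 = 1.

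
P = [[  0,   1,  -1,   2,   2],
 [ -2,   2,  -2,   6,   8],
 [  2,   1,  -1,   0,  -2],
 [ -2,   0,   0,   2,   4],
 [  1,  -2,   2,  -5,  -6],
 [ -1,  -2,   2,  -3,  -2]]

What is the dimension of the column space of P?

Row reduce to echelon form.
Swap R1 ↔ R2
R3 ← R3 + R1: [0, 3, -3, 6, 6]
R4 ← R4 − R1: [0, -2, 2, -4, -4]
R5 ← R5 + (1/2)·R1: [0, -1, 1, -2, -2]
R6 ← R6 − (1/2)·R1: [0, -3, 3, -6, -6]
R3 ← R3 − (3)·R2: [0, 0, 0, 0, 0]
R4 ← R4 + (2)·R2: [0, 0, 0, 0, 0]
R5 ← R5 + R2: [0, 0, 0, 0, 0]
R6 ← R6 + (3)·R2: [0, 0, 0, 0, 0]
Echelon form has 2 nonzero rows, so rank(P) = 2.
The column space has dimension equal to the rank: 2.

2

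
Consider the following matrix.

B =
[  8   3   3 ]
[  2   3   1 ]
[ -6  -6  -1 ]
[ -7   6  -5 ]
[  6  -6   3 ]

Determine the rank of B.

3

Row reduce to echelon form.
R2 ← R2 − (1/4)·R1: [0, 9/4, 1/4]
R3 ← R3 + (3/4)·R1: [0, -15/4, 5/4]
R4 ← R4 + (7/8)·R1: [0, 69/8, -19/8]
R5 ← R5 − (3/4)·R1: [0, -33/4, 3/4]
R3 ← R3 + (5/3)·R2: [0, 0, 5/3]
R4 ← R4 − (23/6)·R2: [0, 0, -10/3]
R5 ← R5 + (11/3)·R2: [0, 0, 5/3]
R4 ← R4 + (2)·R3: [0, 0, 0]
R5 ← R5 − R3: [0, 0, 0]
Echelon form has 3 nonzero rows, so rank(B) = 3.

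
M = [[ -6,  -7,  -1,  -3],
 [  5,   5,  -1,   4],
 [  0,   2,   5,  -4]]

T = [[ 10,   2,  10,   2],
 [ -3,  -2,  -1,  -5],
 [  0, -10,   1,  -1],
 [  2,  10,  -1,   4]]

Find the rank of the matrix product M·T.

First compute MT:
[[-45, -18, -51,  12],
 [ 43,  50,  40,   2],
 [-14, -94,   7, -31]]
Now row reduce the product.
R2 ← R2 + (43/45)·R1: [0, 164/5, -131/15, 202/15]
R3 ← R3 − (14/45)·R1: [0, -442/5, 343/15, -521/15]
R3 ← R3 + (221/82)·R2: [0, 0, -55/82, 64/41]
3 nonzero rows, so rank(MT) = 3.

3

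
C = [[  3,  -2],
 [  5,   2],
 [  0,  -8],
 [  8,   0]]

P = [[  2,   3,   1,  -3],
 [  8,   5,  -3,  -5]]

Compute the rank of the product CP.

2

First compute CP:
[[-10,  -1,   9,   1],
 [ 26,  25,  -1, -25],
 [-64, -40,  24,  40],
 [ 16,  24,   8, -24]]
Now row reduce the product.
R2 ← R2 + (13/5)·R1: [0, 112/5, 112/5, -112/5]
R3 ← R3 − (32/5)·R1: [0, -168/5, -168/5, 168/5]
R4 ← R4 + (8/5)·R1: [0, 112/5, 112/5, -112/5]
R3 ← R3 + (3/2)·R2: [0, 0, 0, 0]
R4 ← R4 − R2: [0, 0, 0, 0]
2 nonzero rows, so rank(CP) = 2.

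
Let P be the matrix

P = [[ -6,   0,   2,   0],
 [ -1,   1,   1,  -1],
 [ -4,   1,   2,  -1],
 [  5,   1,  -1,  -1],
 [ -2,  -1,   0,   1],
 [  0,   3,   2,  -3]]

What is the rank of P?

2

Row reduce to echelon form.
R2 ← R2 − (1/6)·R1: [0, 1, 2/3, -1]
R3 ← R3 − (2/3)·R1: [0, 1, 2/3, -1]
R4 ← R4 + (5/6)·R1: [0, 1, 2/3, -1]
R5 ← R5 − (1/3)·R1: [0, -1, -2/3, 1]
R3 ← R3 − R2: [0, 0, 0, 0]
R4 ← R4 − R2: [0, 0, 0, 0]
R5 ← R5 + R2: [0, 0, 0, 0]
R6 ← R6 − (3)·R2: [0, 0, 0, 0]
Echelon form has 2 nonzero rows, so rank(P) = 2.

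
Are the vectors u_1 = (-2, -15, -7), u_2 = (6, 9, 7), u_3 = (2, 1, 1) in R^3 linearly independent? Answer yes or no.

Form the matrix with these vectors as rows and row reduce.
R2 ← R2 + (3)·R1: [0, -36, -14]
R3 ← R3 + R1: [0, -14, -6]
R3 ← R3 − (7/18)·R2: [0, 0, -5/9]
3 nonzero rows, so the 3 vectors span a space of dimension 3.
Since 3 = 3, the vectors are linearly independent.

yes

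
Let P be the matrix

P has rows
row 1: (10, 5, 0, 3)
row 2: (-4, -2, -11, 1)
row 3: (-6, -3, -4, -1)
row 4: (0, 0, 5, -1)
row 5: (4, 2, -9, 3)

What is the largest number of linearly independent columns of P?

Row reduce to echelon form.
R2 ← R2 + (2/5)·R1: [0, 0, -11, 11/5]
R3 ← R3 + (3/5)·R1: [0, 0, -4, 4/5]
R5 ← R5 − (2/5)·R1: [0, 0, -9, 9/5]
R3 ← R3 − (4/11)·R2: [0, 0, 0, 0]
R4 ← R4 + (5/11)·R2: [0, 0, 0, 0]
R5 ← R5 − (9/11)·R2: [0, 0, 0, 0]
Echelon form has 2 nonzero rows, so rank(P) = 2.
The rank gives the maximum number of linearly independent columns: 2.

2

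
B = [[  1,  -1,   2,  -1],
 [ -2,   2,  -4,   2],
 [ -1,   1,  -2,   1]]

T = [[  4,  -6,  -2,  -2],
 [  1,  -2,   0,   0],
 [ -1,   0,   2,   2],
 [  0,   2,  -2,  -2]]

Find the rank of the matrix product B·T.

First compute BT:
[[  1,  -6,   4,   4],
 [ -2,  12,  -8,  -8],
 [ -1,   6,  -4,  -4]]
Now row reduce the product.
R2 ← R2 + (2)·R1: [0, 0, 0, 0]
R3 ← R3 + R1: [0, 0, 0, 0]
1 nonzero row, so rank(BT) = 1.

1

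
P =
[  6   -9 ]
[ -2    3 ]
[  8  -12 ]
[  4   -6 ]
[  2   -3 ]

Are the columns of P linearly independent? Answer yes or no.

no

Row reduce P to echelon form.
R2 ← R2 + (1/3)·R1: [0, 0]
R3 ← R3 − (4/3)·R1: [0, 0]
R4 ← R4 − (2/3)·R1: [0, 0]
R5 ← R5 − (1/3)·R1: [0, 0]
1 pivot among 2 columns.
Only 1 < 2 pivot columns, so the columns are linearly dependent.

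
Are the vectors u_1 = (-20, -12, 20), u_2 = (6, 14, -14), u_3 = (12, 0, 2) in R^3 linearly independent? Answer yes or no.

Form the matrix with these vectors as rows and row reduce.
R2 ← R2 + (3/10)·R1: [0, 52/5, -8]
R3 ← R3 + (3/5)·R1: [0, -36/5, 14]
R3 ← R3 + (9/13)·R2: [0, 0, 110/13]
3 nonzero rows, so the 3 vectors span a space of dimension 3.
Since 3 = 3, the vectors are linearly independent.

yes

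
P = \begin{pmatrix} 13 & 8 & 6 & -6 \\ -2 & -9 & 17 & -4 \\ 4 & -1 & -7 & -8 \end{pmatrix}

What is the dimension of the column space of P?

3

Row reduce to echelon form.
R2 ← R2 + (2/13)·R1: [0, -101/13, 233/13, -64/13]
R3 ← R3 − (4/13)·R1: [0, -45/13, -115/13, -80/13]
R3 ← R3 − (45/101)·R2: [0, 0, -1700/101, -400/101]
Echelon form has 3 nonzero rows, so rank(P) = 3.
The column space has dimension equal to the rank: 3.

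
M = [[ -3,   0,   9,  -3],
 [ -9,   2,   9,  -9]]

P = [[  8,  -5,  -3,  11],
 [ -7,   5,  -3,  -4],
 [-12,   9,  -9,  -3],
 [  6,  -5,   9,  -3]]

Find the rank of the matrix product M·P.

2

First compute MP:
[[-150, 111, -99, -51],
 [-248, 181, -141, -107]]
Now row reduce the product.
R2 ← R2 − (124/75)·R1: [0, -63/25, 567/25, -567/25]
2 nonzero rows, so rank(MP) = 2.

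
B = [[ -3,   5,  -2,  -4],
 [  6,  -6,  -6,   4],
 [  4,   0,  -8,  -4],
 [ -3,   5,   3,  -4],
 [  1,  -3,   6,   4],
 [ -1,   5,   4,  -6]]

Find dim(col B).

Row reduce to echelon form.
R2 ← R2 + (2)·R1: [0, 4, -10, -4]
R3 ← R3 + (4/3)·R1: [0, 20/3, -32/3, -28/3]
R4 ← R4 − R1: [0, 0, 5, 0]
R5 ← R5 + (1/3)·R1: [0, -4/3, 16/3, 8/3]
R6 ← R6 − (1/3)·R1: [0, 10/3, 14/3, -14/3]
R3 ← R3 − (5/3)·R2: [0, 0, 6, -8/3]
R5 ← R5 + (1/3)·R2: [0, 0, 2, 4/3]
R6 ← R6 − (5/6)·R2: [0, 0, 13, -4/3]
R4 ← R4 − (5/6)·R3: [0, 0, 0, 20/9]
R5 ← R5 − (1/3)·R3: [0, 0, 0, 20/9]
R6 ← R6 − (13/6)·R3: [0, 0, 0, 40/9]
R5 ← R5 − R4: [0, 0, 0, 0]
R6 ← R6 − (2)·R4: [0, 0, 0, 0]
Echelon form has 4 nonzero rows, so rank(B) = 4.
The column space has dimension equal to the rank: 4.

4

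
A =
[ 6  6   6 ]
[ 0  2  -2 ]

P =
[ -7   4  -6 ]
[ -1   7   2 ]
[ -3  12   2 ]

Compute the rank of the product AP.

First compute AP:
[[-66, 138, -12],
 [  4, -10,   0]]
Now row reduce the product.
R2 ← R2 + (2/33)·R1: [0, -18/11, -8/11]
2 nonzero rows, so rank(AP) = 2.

2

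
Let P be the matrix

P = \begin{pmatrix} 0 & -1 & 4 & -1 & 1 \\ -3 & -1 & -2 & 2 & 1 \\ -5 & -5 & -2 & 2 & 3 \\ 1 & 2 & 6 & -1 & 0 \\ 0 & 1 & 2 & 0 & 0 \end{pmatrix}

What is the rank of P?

3

Row reduce to echelon form.
Swap R1 ↔ R2
R3 ← R3 − (5/3)·R1: [0, -10/3, 4/3, -4/3, 4/3]
R4 ← R4 + (1/3)·R1: [0, 5/3, 16/3, -1/3, 1/3]
R3 ← R3 − (10/3)·R2: [0, 0, -12, 2, -2]
R4 ← R4 + (5/3)·R2: [0, 0, 12, -2, 2]
R5 ← R5 + R2: [0, 0, 6, -1, 1]
R4 ← R4 + R3: [0, 0, 0, 0, 0]
R5 ← R5 + (1/2)·R3: [0, 0, 0, 0, 0]
Echelon form has 3 nonzero rows, so rank(P) = 3.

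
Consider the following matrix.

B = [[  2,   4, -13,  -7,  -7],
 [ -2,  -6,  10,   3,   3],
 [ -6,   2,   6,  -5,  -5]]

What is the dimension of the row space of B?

Row reduce to echelon form.
R2 ← R2 + R1: [0, -2, -3, -4, -4]
R3 ← R3 + (3)·R1: [0, 14, -33, -26, -26]
R3 ← R3 + (7)·R2: [0, 0, -54, -54, -54]
Echelon form has 3 nonzero rows, so rank(B) = 3.
The row space has dimension equal to the rank: 3.

3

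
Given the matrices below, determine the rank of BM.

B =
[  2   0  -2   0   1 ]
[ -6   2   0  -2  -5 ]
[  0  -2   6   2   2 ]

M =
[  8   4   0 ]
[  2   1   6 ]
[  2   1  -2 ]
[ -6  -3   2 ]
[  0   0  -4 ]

First compute BM:
[[ 12,   6,   0],
 [-32, -16,  28],
 [ -4,  -2, -28]]
Now row reduce the product.
R2 ← R2 + (8/3)·R1: [0, 0, 28]
R3 ← R3 + (1/3)·R1: [0, 0, -28]
R3 ← R3 + R2: [0, 0, 0]
2 nonzero rows, so rank(BM) = 2.

2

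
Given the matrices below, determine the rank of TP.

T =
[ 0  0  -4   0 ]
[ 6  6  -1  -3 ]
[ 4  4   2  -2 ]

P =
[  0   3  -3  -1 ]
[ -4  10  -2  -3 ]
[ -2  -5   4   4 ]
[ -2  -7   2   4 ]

First compute TP:
[[  8,  20, -16, -16],
 [-16, 104, -40, -40],
 [-16,  56, -16, -16]]
Now row reduce the product.
R2 ← R2 + (2)·R1: [0, 144, -72, -72]
R3 ← R3 + (2)·R1: [0, 96, -48, -48]
R3 ← R3 − (2/3)·R2: [0, 0, 0, 0]
2 nonzero rows, so rank(TP) = 2.

2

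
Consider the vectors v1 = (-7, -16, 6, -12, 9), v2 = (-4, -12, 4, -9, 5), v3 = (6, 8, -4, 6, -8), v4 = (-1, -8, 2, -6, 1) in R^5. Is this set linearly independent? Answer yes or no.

no

Form the matrix with these vectors as rows and row reduce.
R2 ← R2 − (4/7)·R1: [0, -20/7, 4/7, -15/7, -1/7]
R3 ← R3 + (6/7)·R1: [0, -40/7, 8/7, -30/7, -2/7]
R4 ← R4 − (1/7)·R1: [0, -40/7, 8/7, -30/7, -2/7]
R3 ← R3 − (2)·R2: [0, 0, 0, 0, 0]
R4 ← R4 − (2)·R2: [0, 0, 0, 0, 0]
2 nonzero rows, so the 4 vectors span a space of dimension 2.
Since 2 < 4, the vectors are linearly dependent.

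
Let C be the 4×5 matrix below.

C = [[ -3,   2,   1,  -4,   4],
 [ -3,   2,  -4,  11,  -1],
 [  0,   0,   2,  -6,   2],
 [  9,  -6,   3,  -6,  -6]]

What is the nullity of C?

Row reduce to echelon form.
R2 ← R2 − R1: [0, 0, -5, 15, -5]
R4 ← R4 + (3)·R1: [0, 0, 6, -18, 6]
R3 ← R3 + (2/5)·R2: [0, 0, 0, 0, 0]
R4 ← R4 + (6/5)·R2: [0, 0, 0, 0, 0]
2 nonzero rows, so rank(C) = 2.
C has 5 columns; by rank–nullity, nullity = 5 − 2 = 3.

3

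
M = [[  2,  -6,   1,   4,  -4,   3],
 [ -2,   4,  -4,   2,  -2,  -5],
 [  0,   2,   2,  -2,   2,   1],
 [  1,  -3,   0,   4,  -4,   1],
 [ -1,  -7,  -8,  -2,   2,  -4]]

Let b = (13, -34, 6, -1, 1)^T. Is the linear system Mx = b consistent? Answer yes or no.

yes

Row reduce the augmented matrix [M | b].
R2 ← R2 + R1: [0, -2, -3, 6, -6, -2, -21]
R4 ← R4 − (1/2)·R1: [0, 0, -1/2, 2, -2, -1/2, -15/2]
R5 ← R5 + (1/2)·R1: [0, -10, -15/2, 0, 0, -5/2, 15/2]
R3 ← R3 + R2: [0, 0, -1, 4, -4, -1, -15]
R5 ← R5 − (5)·R2: [0, 0, 15/2, -30, 30, 15/2, 225/2]
R4 ← R4 − (1/2)·R3: [0, 0, 0, 0, 0, 0, 0]
R5 ← R5 + (15/2)·R3: [0, 0, 0, 0, 0, 0, 0]
The echelon form has 3 nonzero rows, and every pivot lies in the first 6 columns, so rank(M) = rank([M|b]) = 3.
The system is consistent.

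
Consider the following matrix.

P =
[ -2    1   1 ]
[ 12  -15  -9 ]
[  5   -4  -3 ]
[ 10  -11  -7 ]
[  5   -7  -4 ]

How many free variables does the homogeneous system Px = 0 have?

1

Row reduce to echelon form.
R2 ← R2 + (6)·R1: [0, -9, -3]
R3 ← R3 + (5/2)·R1: [0, -3/2, -1/2]
R4 ← R4 + (5)·R1: [0, -6, -2]
R5 ← R5 + (5/2)·R1: [0, -9/2, -3/2]
R3 ← R3 − (1/6)·R2: [0, 0, 0]
R4 ← R4 − (2/3)·R2: [0, 0, 0]
R5 ← R5 − (1/2)·R2: [0, 0, 0]
2 nonzero rows, so rank(P) = 2.
P has 3 columns; by rank–nullity, nullity = 3 − 2 = 1.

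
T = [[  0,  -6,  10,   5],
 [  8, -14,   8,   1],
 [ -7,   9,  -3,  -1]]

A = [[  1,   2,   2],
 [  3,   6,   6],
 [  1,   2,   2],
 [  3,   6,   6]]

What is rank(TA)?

First compute TA:
[[  7,  14,  14],
 [-23, -46, -46],
 [ 14,  28,  28]]
Now row reduce the product.
R2 ← R2 + (23/7)·R1: [0, 0, 0]
R3 ← R3 − (2)·R1: [0, 0, 0]
1 nonzero row, so rank(TA) = 1.

1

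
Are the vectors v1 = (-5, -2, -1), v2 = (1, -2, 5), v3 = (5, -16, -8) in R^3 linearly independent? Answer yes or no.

yes

Form the matrix with these vectors as rows and row reduce.
R2 ← R2 + (1/5)·R1: [0, -12/5, 24/5]
R3 ← R3 + R1: [0, -18, -9]
R3 ← R3 − (15/2)·R2: [0, 0, -45]
3 nonzero rows, so the 3 vectors span a space of dimension 3.
Since 3 = 3, the vectors are linearly independent.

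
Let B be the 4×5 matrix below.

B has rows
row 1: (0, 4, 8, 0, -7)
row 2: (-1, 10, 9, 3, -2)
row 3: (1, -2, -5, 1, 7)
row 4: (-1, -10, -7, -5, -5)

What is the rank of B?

Row reduce to echelon form.
Swap R1 ↔ R2
R3 ← R3 + R1: [0, 8, 4, 4, 5]
R4 ← R4 − R1: [0, -20, -16, -8, -3]
R3 ← R3 − (2)·R2: [0, 0, -12, 4, 19]
R4 ← R4 + (5)·R2: [0, 0, 24, -8, -38]
R4 ← R4 + (2)·R3: [0, 0, 0, 0, 0]
Echelon form has 3 nonzero rows, so rank(B) = 3.

3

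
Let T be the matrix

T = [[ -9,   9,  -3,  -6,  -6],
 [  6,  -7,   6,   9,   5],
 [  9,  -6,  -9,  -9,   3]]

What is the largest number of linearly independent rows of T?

Row reduce to echelon form.
R2 ← R2 + (2/3)·R1: [0, -1, 4, 5, 1]
R3 ← R3 + R1: [0, 3, -12, -15, -3]
R3 ← R3 + (3)·R2: [0, 0, 0, 0, 0]
Echelon form has 2 nonzero rows, so rank(T) = 2.
The rank gives the maximum number of linearly independent rows: 2.

2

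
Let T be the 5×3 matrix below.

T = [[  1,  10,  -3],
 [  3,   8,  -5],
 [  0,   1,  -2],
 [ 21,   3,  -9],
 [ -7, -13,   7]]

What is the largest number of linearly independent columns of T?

Row reduce to echelon form.
R2 ← R2 − (3)·R1: [0, -22, 4]
R4 ← R4 − (21)·R1: [0, -207, 54]
R5 ← R5 + (7)·R1: [0, 57, -14]
R3 ← R3 + (1/22)·R2: [0, 0, -20/11]
R4 ← R4 − (207/22)·R2: [0, 0, 180/11]
R5 ← R5 + (57/22)·R2: [0, 0, -40/11]
R4 ← R4 + (9)·R3: [0, 0, 0]
R5 ← R5 − (2)·R3: [0, 0, 0]
Echelon form has 3 nonzero rows, so rank(T) = 3.
The rank gives the maximum number of linearly independent columns: 3.

3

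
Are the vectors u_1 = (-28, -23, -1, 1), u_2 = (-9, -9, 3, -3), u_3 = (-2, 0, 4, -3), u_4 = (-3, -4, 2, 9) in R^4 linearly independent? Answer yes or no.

yes

Form the matrix with these vectors as rows and row reduce.
R2 ← R2 − (9/28)·R1: [0, -45/28, 93/28, -93/28]
R3 ← R3 − (1/14)·R1: [0, 23/14, 57/14, -43/14]
R4 ← R4 − (3/28)·R1: [0, -43/28, 59/28, 249/28]
R3 ← R3 + (46/45)·R2: [0, 0, 112/15, -97/15]
R4 ← R4 − (43/45)·R2: [0, 0, -16/15, 181/15]
R4 ← R4 + (1/7)·R3: [0, 0, 0, 78/7]
4 nonzero rows, so the 4 vectors span a space of dimension 4.
Since 4 = 4, the vectors are linearly independent.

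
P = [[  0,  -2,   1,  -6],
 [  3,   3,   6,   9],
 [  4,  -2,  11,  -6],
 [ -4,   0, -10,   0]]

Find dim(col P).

2

Row reduce to echelon form.
Swap R1 ↔ R2
R3 ← R3 − (4/3)·R1: [0, -6, 3, -18]
R4 ← R4 + (4/3)·R1: [0, 4, -2, 12]
R3 ← R3 − (3)·R2: [0, 0, 0, 0]
R4 ← R4 + (2)·R2: [0, 0, 0, 0]
Echelon form has 2 nonzero rows, so rank(P) = 2.
The column space has dimension equal to the rank: 2.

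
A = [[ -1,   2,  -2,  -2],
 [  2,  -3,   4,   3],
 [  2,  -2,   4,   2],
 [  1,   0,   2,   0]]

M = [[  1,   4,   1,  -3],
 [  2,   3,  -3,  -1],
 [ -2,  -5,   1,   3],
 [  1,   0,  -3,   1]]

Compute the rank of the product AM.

First compute AM:
[[  5,  12,  -3,  -7],
 [ -9, -21,   6,  12],
 [ -8, -18,   6,  10],
 [ -3,  -6,   3,   3]]
Now row reduce the product.
R2 ← R2 + (9/5)·R1: [0, 3/5, 3/5, -3/5]
R3 ← R3 + (8/5)·R1: [0, 6/5, 6/5, -6/5]
R4 ← R4 + (3/5)·R1: [0, 6/5, 6/5, -6/5]
R3 ← R3 − (2)·R2: [0, 0, 0, 0]
R4 ← R4 − (2)·R2: [0, 0, 0, 0]
2 nonzero rows, so rank(AM) = 2.

2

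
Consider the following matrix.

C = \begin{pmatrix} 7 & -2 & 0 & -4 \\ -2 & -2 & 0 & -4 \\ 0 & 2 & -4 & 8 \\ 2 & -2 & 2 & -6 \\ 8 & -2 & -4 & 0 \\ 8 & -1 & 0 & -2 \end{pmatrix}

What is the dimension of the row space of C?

Row reduce to echelon form.
R2 ← R2 + (2/7)·R1: [0, -18/7, 0, -36/7]
R4 ← R4 − (2/7)·R1: [0, -10/7, 2, -34/7]
R5 ← R5 − (8/7)·R1: [0, 2/7, -4, 32/7]
R6 ← R6 − (8/7)·R1: [0, 9/7, 0, 18/7]
R3 ← R3 + (7/9)·R2: [0, 0, -4, 4]
R4 ← R4 − (5/9)·R2: [0, 0, 2, -2]
R5 ← R5 + (1/9)·R2: [0, 0, -4, 4]
R6 ← R6 + (1/2)·R2: [0, 0, 0, 0]
R4 ← R4 + (1/2)·R3: [0, 0, 0, 0]
R5 ← R5 − R3: [0, 0, 0, 0]
Echelon form has 3 nonzero rows, so rank(C) = 3.
The row space has dimension equal to the rank: 3.

3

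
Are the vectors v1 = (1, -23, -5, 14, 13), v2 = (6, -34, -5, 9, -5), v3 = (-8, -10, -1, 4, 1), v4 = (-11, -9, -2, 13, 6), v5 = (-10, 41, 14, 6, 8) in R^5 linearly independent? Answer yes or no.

yes

Form the matrix with these vectors as rows and row reduce.
R2 ← R2 − (6)·R1: [0, 104, 25, -75, -83]
R3 ← R3 + (8)·R1: [0, -194, -41, 116, 105]
R4 ← R4 + (11)·R1: [0, -262, -57, 167, 149]
R5 ← R5 + (10)·R1: [0, -189, -36, 146, 138]
R3 ← R3 + (97/52)·R2: [0, 0, 293/52, -1243/52, -2591/52]
R4 ← R4 + (131/52)·R2: [0, 0, 311/52, -1141/52, -3125/52]
R5 ← R5 + (189/104)·R2: [0, 0, 981/104, 1009/104, -1335/104]
R4 ← R4 − (311/293)·R3: [0, 0, 0, 1005/293, -2112/293]
R5 ← R5 − (981/586)·R3: [0, 0, 0, 29135/586, 20679/293]
R5 ← R5 − (5827/402)·R4: [0, 0, 0, 0, 11729/67]
5 nonzero rows, so the 5 vectors span a space of dimension 5.
Since 5 = 5, the vectors are linearly independent.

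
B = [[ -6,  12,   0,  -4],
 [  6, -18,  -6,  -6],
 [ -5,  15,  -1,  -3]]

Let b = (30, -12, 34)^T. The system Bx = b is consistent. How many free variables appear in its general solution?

1

Row reduce the augmented matrix [B | b].
R2 ← R2 + R1: [0, -6, -6, -10, 18]
R3 ← R3 − (5/6)·R1: [0, 5, -1, 1/3, 9]
R3 ← R3 + (5/6)·R2: [0, 0, -6, -8, 24]
The echelon form has 3 nonzero rows, and every pivot lies in the first 4 columns, so rank(B) = rank([B|b]) = 3.
The system is consistent.
Free variables = (unknowns) − (rank) = 4 − 3 = 1.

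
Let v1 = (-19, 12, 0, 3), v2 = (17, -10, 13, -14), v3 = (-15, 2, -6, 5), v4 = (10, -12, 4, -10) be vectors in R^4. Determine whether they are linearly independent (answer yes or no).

Form the matrix with these vectors as rows and row reduce.
R2 ← R2 + (17/19)·R1: [0, 14/19, 13, -215/19]
R3 ← R3 − (15/19)·R1: [0, -142/19, -6, 50/19]
R4 ← R4 + (10/19)·R1: [0, -108/19, 4, -160/19]
R3 ← R3 + (71/7)·R2: [0, 0, 881/7, -785/7]
R4 ← R4 + (54/7)·R2: [0, 0, 730/7, -670/7]
R4 ← R4 − (730/881)·R3: [0, 0, 0, -2460/881]
4 nonzero rows, so the 4 vectors span a space of dimension 4.
Since 4 = 4, the vectors are linearly independent.

yes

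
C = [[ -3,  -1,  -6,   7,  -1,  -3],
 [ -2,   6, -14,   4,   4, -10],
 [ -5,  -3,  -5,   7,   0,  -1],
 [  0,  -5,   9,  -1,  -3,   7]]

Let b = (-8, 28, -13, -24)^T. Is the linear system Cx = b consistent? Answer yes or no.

Row reduce the augmented matrix [C | b].
R2 ← R2 − (2/3)·R1: [0, 20/3, -10, -2/3, 14/3, -8, 100/3]
R3 ← R3 − (5/3)·R1: [0, -4/3, 5, -14/3, 5/3, 4, 1/3]
R3 ← R3 + (1/5)·R2: [0, 0, 3, -24/5, 13/5, 12/5, 7]
R4 ← R4 + (3/4)·R2: [0, 0, 3/2, -3/2, 1/2, 1, 1]
R4 ← R4 − (1/2)·R3: [0, 0, 0, 9/10, -4/5, -1/5, -5/2]
The echelon form has 4 nonzero rows, and every pivot lies in the first 6 columns, so rank(C) = rank([C|b]) = 4.
The system is consistent.

yes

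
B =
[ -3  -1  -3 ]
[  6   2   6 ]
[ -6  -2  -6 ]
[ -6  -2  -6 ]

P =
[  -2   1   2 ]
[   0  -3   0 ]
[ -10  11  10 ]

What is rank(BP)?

1

First compute BP:
[[ 36, -33, -36],
 [-72,  66,  72],
 [ 72, -66, -72],
 [ 72, -66, -72]]
Now row reduce the product.
R2 ← R2 + (2)·R1: [0, 0, 0]
R3 ← R3 − (2)·R1: [0, 0, 0]
R4 ← R4 − (2)·R1: [0, 0, 0]
1 nonzero row, so rank(BP) = 1.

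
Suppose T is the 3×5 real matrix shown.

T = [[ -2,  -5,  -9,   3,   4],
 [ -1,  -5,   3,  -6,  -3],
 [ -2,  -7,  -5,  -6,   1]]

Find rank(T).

Row reduce to echelon form.
R2 ← R2 − (1/2)·R1: [0, -5/2, 15/2, -15/2, -5]
R3 ← R3 − R1: [0, -2, 4, -9, -3]
R3 ← R3 − (4/5)·R2: [0, 0, -2, -3, 1]
Echelon form has 3 nonzero rows, so rank(T) = 3.

3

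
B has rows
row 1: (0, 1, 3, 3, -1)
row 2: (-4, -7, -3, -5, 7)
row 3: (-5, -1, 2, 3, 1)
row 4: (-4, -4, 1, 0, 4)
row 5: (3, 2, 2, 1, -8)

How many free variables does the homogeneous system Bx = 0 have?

1

Row reduce to echelon form.
Swap R1 ↔ R2
R3 ← R3 − (5/4)·R1: [0, 31/4, 23/4, 37/4, -31/4]
R4 ← R4 − R1: [0, 3, 4, 5, -3]
R5 ← R5 + (3/4)·R1: [0, -13/4, -1/4, -11/4, -11/4]
R3 ← R3 − (31/4)·R2: [0, 0, -35/2, -14, 0]
R4 ← R4 − (3)·R2: [0, 0, -5, -4, 0]
R5 ← R5 + (13/4)·R2: [0, 0, 19/2, 7, -6]
R4 ← R4 − (2/7)·R3: [0, 0, 0, 0, 0]
R5 ← R5 + (19/35)·R3: [0, 0, 0, -3/5, -6]
Swap R4 ↔ R5
4 nonzero rows, so rank(B) = 4.
B has 5 columns; by rank–nullity, nullity = 5 − 4 = 1.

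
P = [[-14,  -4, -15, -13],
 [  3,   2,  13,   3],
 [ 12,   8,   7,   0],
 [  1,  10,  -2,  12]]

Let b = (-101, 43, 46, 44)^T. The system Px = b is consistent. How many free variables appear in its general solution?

0

Row reduce the augmented matrix [P | b].
R2 ← R2 + (3/14)·R1: [0, 8/7, 137/14, 3/14, 299/14]
R3 ← R3 + (6/7)·R1: [0, 32/7, -41/7, -78/7, -284/7]
R4 ← R4 + (1/14)·R1: [0, 68/7, -43/14, 155/14, 515/14]
R3 ← R3 − (4)·R2: [0, 0, -45, -12, -126]
R4 ← R4 − (17/2)·R2: [0, 0, -345/4, 37/4, -579/4]
R4 ← R4 − (23/12)·R3: [0, 0, 0, 129/4, 387/4]
The echelon form has 4 nonzero rows, and every pivot lies in the first 4 columns, so rank(P) = rank([P|b]) = 4.
The system is consistent.
Free variables = (unknowns) − (rank) = 4 − 4 = 0.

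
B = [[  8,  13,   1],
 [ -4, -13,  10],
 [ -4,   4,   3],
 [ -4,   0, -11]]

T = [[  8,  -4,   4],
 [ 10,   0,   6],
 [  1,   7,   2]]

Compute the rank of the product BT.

2

First compute BT:
[[195, -25, 112],
 [-152,  86, -74],
 [ 11,  37,  14],
 [-43, -61, -38]]
Now row reduce the product.
R2 ← R2 + (152/195)·R1: [0, 2594/39, 2594/195]
R3 ← R3 − (11/195)·R1: [0, 1498/39, 1498/195]
R4 ← R4 + (43/195)·R1: [0, -2594/39, -2594/195]
R3 ← R3 − (749/1297)·R2: [0, 0, 0]
R4 ← R4 + R2: [0, 0, 0]
2 nonzero rows, so rank(BT) = 2.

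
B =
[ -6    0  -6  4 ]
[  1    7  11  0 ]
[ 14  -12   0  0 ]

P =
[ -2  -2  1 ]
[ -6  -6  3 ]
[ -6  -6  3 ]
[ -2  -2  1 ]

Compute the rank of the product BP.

First compute BP:
[[ 40,  40, -20],
 [-110, -110,  55],
 [ 44,  44, -22]]
Now row reduce the product.
R2 ← R2 + (11/4)·R1: [0, 0, 0]
R3 ← R3 − (11/10)·R1: [0, 0, 0]
1 nonzero row, so rank(BP) = 1.

1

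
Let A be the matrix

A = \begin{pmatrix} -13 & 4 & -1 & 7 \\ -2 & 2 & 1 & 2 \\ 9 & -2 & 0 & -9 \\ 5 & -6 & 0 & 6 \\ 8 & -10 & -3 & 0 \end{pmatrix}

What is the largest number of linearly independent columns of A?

3

Row reduce to echelon form.
R2 ← R2 − (2/13)·R1: [0, 18/13, 15/13, 12/13]
R3 ← R3 + (9/13)·R1: [0, 10/13, -9/13, -54/13]
R4 ← R4 + (5/13)·R1: [0, -58/13, -5/13, 113/13]
R5 ← R5 + (8/13)·R1: [0, -98/13, -47/13, 56/13]
R3 ← R3 − (5/9)·R2: [0, 0, -4/3, -14/3]
R4 ← R4 + (29/9)·R2: [0, 0, 10/3, 35/3]
R5 ← R5 + (49/9)·R2: [0, 0, 8/3, 28/3]
R4 ← R4 + (5/2)·R3: [0, 0, 0, 0]
R5 ← R5 + (2)·R3: [0, 0, 0, 0]
Echelon form has 3 nonzero rows, so rank(A) = 3.
The rank gives the maximum number of linearly independent columns: 3.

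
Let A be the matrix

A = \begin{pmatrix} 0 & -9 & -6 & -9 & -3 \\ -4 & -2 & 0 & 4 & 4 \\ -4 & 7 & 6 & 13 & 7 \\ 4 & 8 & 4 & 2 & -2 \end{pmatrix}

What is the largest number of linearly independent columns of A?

Row reduce to echelon form.
Swap R1 ↔ R2
R3 ← R3 − R1: [0, 9, 6, 9, 3]
R4 ← R4 + R1: [0, 6, 4, 6, 2]
R3 ← R3 + R2: [0, 0, 0, 0, 0]
R4 ← R4 + (2/3)·R2: [0, 0, 0, 0, 0]
Echelon form has 2 nonzero rows, so rank(A) = 2.
The rank gives the maximum number of linearly independent columns: 2.

2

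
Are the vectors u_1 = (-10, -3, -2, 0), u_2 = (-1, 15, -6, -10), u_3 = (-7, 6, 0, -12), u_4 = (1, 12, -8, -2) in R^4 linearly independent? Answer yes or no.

Form the matrix with these vectors as rows and row reduce.
R2 ← R2 − (1/10)·R1: [0, 153/10, -29/5, -10]
R3 ← R3 − (7/10)·R1: [0, 81/10, 7/5, -12]
R4 ← R4 + (1/10)·R1: [0, 117/10, -41/5, -2]
R3 ← R3 − (9/17)·R2: [0, 0, 76/17, -114/17]
R4 ← R4 − (13/17)·R2: [0, 0, -64/17, 96/17]
R4 ← R4 + (16/19)·R3: [0, 0, 0, 0]
3 nonzero rows, so the 4 vectors span a space of dimension 3.
Since 3 < 4, the vectors are linearly dependent.

no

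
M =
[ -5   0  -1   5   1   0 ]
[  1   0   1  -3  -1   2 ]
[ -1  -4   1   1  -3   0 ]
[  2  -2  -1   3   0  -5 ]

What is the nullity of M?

3

Row reduce to echelon form.
R2 ← R2 + (1/5)·R1: [0, 0, 4/5, -2, -4/5, 2]
R3 ← R3 − (1/5)·R1: [0, -4, 6/5, 0, -16/5, 0]
R4 ← R4 + (2/5)·R1: [0, -2, -7/5, 5, 2/5, -5]
Swap R2 ↔ R3
R4 ← R4 − (1/2)·R2: [0, 0, -2, 5, 2, -5]
R4 ← R4 + (5/2)·R3: [0, 0, 0, 0, 0, 0]
3 nonzero rows, so rank(M) = 3.
M has 6 columns; by rank–nullity, nullity = 6 − 3 = 3.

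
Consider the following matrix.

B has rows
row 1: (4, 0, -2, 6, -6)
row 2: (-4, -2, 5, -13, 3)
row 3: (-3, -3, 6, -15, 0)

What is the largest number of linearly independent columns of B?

Row reduce to echelon form.
R2 ← R2 + R1: [0, -2, 3, -7, -3]
R3 ← R3 + (3/4)·R1: [0, -3, 9/2, -21/2, -9/2]
R3 ← R3 − (3/2)·R2: [0, 0, 0, 0, 0]
Echelon form has 2 nonzero rows, so rank(B) = 2.
The rank gives the maximum number of linearly independent columns: 2.

2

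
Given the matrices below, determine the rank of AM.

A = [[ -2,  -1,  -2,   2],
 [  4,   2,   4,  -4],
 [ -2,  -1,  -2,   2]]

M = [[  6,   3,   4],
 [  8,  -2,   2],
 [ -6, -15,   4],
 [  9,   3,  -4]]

1

First compute AM:
[[ 10,  32, -26],
 [-20, -64,  52],
 [ 10,  32, -26]]
Now row reduce the product.
R2 ← R2 + (2)·R1: [0, 0, 0]
R3 ← R3 − R1: [0, 0, 0]
1 nonzero row, so rank(AM) = 1.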